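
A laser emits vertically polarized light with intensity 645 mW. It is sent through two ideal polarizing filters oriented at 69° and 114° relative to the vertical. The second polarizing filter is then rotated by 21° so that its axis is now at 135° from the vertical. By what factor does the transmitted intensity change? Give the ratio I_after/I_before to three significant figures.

I_new/I_old ≈ 0.331

Before rotation:
I₁ = I₀ cos²(69° − 0°) = I₀ cos²(69°) = 0.1284 I₀.
I₂ = I₁ cos²(114° − 69°) = 0.1284 I₀ · cos²(45°) = 0.06421 I₀.
After rotation:
I₁ = I₀ cos²(69° − 0°) = I₀ cos²(69°) = 0.1284 I₀.
I₂ = I₁ cos²(135° − 69°) = 0.1284 I₀ · cos²(66°) = 0.02125 I₀.
Ratio = 0.02125 / 0.06421 = 0.3309.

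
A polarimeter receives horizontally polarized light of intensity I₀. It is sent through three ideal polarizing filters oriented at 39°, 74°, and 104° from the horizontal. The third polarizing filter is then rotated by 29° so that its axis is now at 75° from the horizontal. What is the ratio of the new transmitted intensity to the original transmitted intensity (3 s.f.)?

I_new/I_old ≈ 1.33

Before rotation:
I₁ = I₀ cos²(39° − 0°) = I₀ cos²(39°) = 0.604 I₀.
I₂ = I₁ cos²(74° − 39°) = 0.604 I₀ · cos²(35°) = 0.4053 I₀.
I₃ = I₂ cos²(104° − 74°) = 0.4053 I₀ · cos²(30°) = 0.3039 I₀.
After rotation:
I₁ = I₀ cos²(39° − 0°) = I₀ cos²(39°) = 0.604 I₀.
I₂ = I₁ cos²(74° − 39°) = 0.604 I₀ · cos²(35°) = 0.4053 I₀.
I₃ = I₂ cos²(75° − 74°) = 0.4053 I₀ · cos²(1°) = 0.4051 I₀.
Ratio = 0.4051 / 0.3039 = 1.333.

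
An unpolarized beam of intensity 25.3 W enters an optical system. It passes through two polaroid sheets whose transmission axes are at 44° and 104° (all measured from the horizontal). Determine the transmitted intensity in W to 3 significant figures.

I ≈ 3.16 W

Unpolarized light through the first polarizer → I₁ = 25.3 W/2 = 12.65 W, polarized at 44°.
I₂ = I₁ · cos²(60°) = 12.65 · 0.25 = 3.163 W.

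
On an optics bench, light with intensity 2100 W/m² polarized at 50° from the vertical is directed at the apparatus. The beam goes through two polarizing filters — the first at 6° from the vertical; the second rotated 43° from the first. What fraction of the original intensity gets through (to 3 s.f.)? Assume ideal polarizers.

I/I₀ ≈ 0.277

I₁ = 2100 W/m² · cos²(44°) = 1087 W/m².
I₂ = I₁ · cos²(43°) = 1087 · 0.5349 = 581.2 W/m².
Transmitted fraction = 0.2768.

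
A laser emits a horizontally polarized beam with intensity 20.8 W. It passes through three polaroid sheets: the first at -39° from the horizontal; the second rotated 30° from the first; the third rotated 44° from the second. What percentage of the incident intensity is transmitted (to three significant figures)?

I₁ = 20.8 W · cos²(39°) = 12.56 W.
I₂ = I₁ · cos²(30°) = 12.56 · 0.75 = 9.422 W.
I₃ = I₂ · cos²(44°) = 9.422 · 0.5174 = 4.875 W.
That is 23.44% of the incident intensity.

≈ 23.4%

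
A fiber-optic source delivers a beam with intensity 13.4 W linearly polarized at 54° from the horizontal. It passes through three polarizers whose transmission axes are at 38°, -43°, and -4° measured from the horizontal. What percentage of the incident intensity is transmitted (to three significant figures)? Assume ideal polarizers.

≈ 1.37%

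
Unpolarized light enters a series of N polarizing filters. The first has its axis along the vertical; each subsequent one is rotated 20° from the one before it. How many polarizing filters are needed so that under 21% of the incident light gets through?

N = 8

First polarizer halves the unpolarized light: factor 1/2.
Each further stage multiplies by cos²(20°) = 0.883.
After N polarizers: T = 0.5·0.883^(N−1). Require T < 0.21 ⇒ N−1 > ln(0.21/0.5)/ln(0.883) = 6.97, so N−1 ≥ 7 and N = 8.
Check: N=8 gives T = 0.2093 < 0.21; N=7 gives T = 0.237.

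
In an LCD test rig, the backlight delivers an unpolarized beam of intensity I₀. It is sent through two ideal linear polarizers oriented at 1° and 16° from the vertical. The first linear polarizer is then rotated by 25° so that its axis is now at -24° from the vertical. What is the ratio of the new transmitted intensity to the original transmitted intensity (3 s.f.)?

I_new/I_old ≈ 0.629

Before rotation:
Unpolarized light through the first polarizer → I₁ = ½ I₀, now polarized at 1°.
I₂ = I₁ cos²(16° − 1°) = 0.5 I₀ · cos²(15°) = 0.4665 I₀.
After rotation:
Unpolarized light through the first polarizer → I₁ = ½ I₀, now polarized at -24°.
I₂ = I₁ cos²(16° + 24°) = 0.5 I₀ · cos²(40°) = 0.2934 I₀.
Ratio = 0.2934 / 0.4665 = 0.629.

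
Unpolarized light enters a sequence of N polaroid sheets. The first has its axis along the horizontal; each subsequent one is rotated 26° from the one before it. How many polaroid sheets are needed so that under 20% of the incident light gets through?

N = 6

First polarizer halves the unpolarized light: factor 1/2.
Each further stage multiplies by cos²(26°) = 0.8078.
After N polarizers: T = 0.5·0.8078^(N−1). Require T < 0.20 ⇒ N−1 > ln(0.20/0.5)/ln(0.8078) = 4.29, so N−1 ≥ 5 and N = 6.
Check: N=6 gives T = 0.172 < 0.20; N=5 gives T = 0.2129.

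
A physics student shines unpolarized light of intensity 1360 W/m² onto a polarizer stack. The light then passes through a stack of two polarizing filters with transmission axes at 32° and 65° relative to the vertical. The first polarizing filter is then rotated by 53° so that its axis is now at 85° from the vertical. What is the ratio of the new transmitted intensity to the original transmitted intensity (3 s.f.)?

I_new/I_old ≈ 1.26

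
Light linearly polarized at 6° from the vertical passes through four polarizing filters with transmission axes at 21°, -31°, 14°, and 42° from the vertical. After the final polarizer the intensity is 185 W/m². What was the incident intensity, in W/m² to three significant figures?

I₁ = I₀ cos²(21° − 6°) = I₀ cos²(15°) = 0.933 I₀.
I₂ = I₁ cos²(-31° − 21°) = 0.933 I₀ · cos²(52°) = 0.3536 I₀.
I₃ = I₂ cos²(14° + 31°) = 0.3536 I₀ · cos²(45°) = 0.1768 I₀.
I₄ = I₃ cos²(42° − 14°) = 0.1768 I₀ · cos²(28°) = 0.1379 I₀.
So 185 W/m² = 0.1379 I₀, giving I₀ = 185/0.1379 = 1342 W/m².

I₀ ≈ 1340 W/m²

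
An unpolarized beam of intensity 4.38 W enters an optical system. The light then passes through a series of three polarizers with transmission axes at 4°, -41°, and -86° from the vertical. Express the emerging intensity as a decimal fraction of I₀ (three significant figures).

Unpolarized light through the first polarizer → I₁ = 4.38 W/2 = 2.19 W, polarized at 4°.
I₂ = I₁ · cos²(45°) = 2.19 · 0.5 = 1.095 W.
I₃ = I₂ · cos²(45°) = 1.095 · 0.5 = 0.5475 W.
Transmitted fraction = 0.125.

I/I₀ ≈ 0.125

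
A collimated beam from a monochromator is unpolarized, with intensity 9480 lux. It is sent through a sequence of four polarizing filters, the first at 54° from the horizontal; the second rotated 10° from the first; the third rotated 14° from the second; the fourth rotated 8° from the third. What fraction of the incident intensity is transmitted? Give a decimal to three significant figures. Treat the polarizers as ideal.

Unpolarized light through the first polarizer → I₁ = 9480 lux/2 = 4740 lux, polarized at 54°.
I₂ = I₁ · cos²(10°) = 4740 · 0.9698 = 4597 lux.
I₃ = I₂ · cos²(14°) = 4597 · 0.9415 = 4328 lux.
I₄ = I₃ · cos²(8°) = 4328 · 0.9806 = 4244 lux.
Transmitted fraction = 0.4477.

I/I₀ ≈ 0.448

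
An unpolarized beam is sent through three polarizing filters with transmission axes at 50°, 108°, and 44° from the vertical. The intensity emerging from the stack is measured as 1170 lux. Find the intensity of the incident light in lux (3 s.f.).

Unpolarized light through the first polarizer → I₁ = ½ I₀, now polarized at 50°.
I₂ = I₁ cos²(108° − 50°) = 0.5 I₀ · cos²(58°) = 0.1404 I₀.
I₃ = I₂ cos²(44° − 108°) = 0.1404 I₀ · cos²(64°) = 0.02698 I₀.
So 1170 lux = 0.02698 I₀, giving I₀ = 1170/0.02698 = 4.336e+04 lux.

I₀ ≈ 4.34e4 lux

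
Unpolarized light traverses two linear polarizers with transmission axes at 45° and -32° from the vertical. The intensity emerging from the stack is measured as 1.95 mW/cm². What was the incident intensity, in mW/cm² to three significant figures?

Unpolarized light through the first polarizer → I₁ = ½ I₀, now polarized at 45°.
I₂ = I₁ cos²(-32° − 45°) = 0.5 I₀ · cos²(77°) = 0.0253 I₀.
So 1.95 mW/cm² = 0.0253 I₀, giving I₀ = 1.95/0.0253 = 77.07 mW/cm².

I₀ ≈ 77.1 mW/cm²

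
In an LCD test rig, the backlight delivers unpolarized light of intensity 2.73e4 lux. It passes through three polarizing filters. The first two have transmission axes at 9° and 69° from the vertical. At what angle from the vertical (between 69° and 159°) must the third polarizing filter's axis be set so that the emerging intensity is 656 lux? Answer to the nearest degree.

θ ≈ 133°

Unpolarized light through the first polarizer → I₁ = ½ I₀, now polarized at 9°.
I₂ = I₁ cos²(69° − 9°) = 0.5 I₀ · cos²(60°) = 0.125 I₀.
Target fraction: 656 / 2.73e4 lux = 0.02403 of I₀.
Need I₃/I₀ = 0.02403, so cos²(θ − 69°) = 0.02403 / 0.125 = 0.1922.
θ − 69° = arccos(√0.1922) = 64.0°, giving θ ≈ 69 + 64.0 = 133.0°.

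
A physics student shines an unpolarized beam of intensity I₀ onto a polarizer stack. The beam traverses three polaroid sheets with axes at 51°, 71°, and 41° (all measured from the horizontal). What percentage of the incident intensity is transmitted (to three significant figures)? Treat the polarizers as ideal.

Unpolarized light through the first polarizer → I₁ = ½ I₀, now polarized at 51°.
I₂ = I₁ cos²(71° − 51°) = 0.5 I₀ · cos²(20°) = 0.4415 I₀.
I₃ = I₂ cos²(41° − 71°) = 0.4415 I₀ · cos²(30°) = 0.3311 I₀.
That is 33.11% of the incident intensity.

≈ 33.1%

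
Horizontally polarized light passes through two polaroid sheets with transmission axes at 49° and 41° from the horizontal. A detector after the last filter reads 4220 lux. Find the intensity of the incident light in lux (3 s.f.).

I₀ ≈ 1.00e4 lux

By Malus's law, I₁ = I₀ cos²(49° − 0°) = I₀ cos²(49°) = 0.4304 I₀.
I₂ = I₁ cos²(41° − 49°) = 0.4304 I₀ · cos²(8°) = 0.4221 I₀.
So 4220 lux = 0.4221 I₀, giving I₀ = 4220/0.4221 = 9998 lux.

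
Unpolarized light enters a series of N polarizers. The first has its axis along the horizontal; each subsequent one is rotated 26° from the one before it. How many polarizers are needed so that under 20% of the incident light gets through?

N = 6

First polarizer halves the unpolarized light: factor 1/2.
Each further stage multiplies by cos²(26°) = 0.8078.
After N polarizers: T = 0.5·0.8078^(N−1). Require T < 0.20 ⇒ N−1 > ln(0.20/0.5)/ln(0.8078) = 4.29, so N−1 ≥ 5 and N = 6.
Check: N=6 gives T = 0.172 < 0.20; N=5 gives T = 0.2129.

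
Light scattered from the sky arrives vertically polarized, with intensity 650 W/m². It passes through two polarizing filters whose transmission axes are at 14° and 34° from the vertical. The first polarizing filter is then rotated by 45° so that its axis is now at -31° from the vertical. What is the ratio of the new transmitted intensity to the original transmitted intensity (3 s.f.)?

Before rotation:
By Malus's law, I₁ = I₀ cos²(14° − 0°) = I₀ cos²(14°) = 0.9415 I₀.
I₂ = I₁ cos²(34° − 14°) = 0.9415 I₀ · cos²(20°) = 0.8313 I₀.
After rotation:
I₁ = I₀ cos²(-31° − 0°) = I₀ cos²(31°) = 0.7347 I₀.
I₂ = I₁ cos²(34° + 31°) = 0.7347 I₀ · cos²(65°) = 0.1312 I₀.
Ratio = 0.1312 / 0.8313 = 0.1579.

I_new/I_old ≈ 0.158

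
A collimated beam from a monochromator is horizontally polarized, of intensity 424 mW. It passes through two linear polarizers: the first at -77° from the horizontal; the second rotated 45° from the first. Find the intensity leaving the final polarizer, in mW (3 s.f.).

I₁ = 424 mW · cos²(77°) = 21.46 mW.
I₂ = I₁ · cos²(45°) = 21.46 · 0.5 = 10.73 mW.

I ≈ 10.7 mW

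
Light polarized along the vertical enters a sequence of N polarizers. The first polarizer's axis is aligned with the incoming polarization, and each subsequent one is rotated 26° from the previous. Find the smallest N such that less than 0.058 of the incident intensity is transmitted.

N = 15

First polarizer is aligned with the polarization: full transmission.
Each further stage multiplies by cos²(26°) = 0.8078.
After N polarizers: T = 0.8078^(N−1). Require T < 0.058 ⇒ N−1 > ln(0.058)/ln(0.8078) = 13.34, so N−1 ≥ 14 and N = 15.
Check: N=15 gives T = 0.05041 < 0.058; N=14 gives T = 0.0624.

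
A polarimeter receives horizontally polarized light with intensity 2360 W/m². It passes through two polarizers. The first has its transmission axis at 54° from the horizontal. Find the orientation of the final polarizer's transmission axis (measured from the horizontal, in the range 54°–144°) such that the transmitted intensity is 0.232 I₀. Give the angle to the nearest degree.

By Malus's law, I₁ = I₀ cos²(54° − 0°) = I₀ cos²(54°) = 0.3455 I₀.
Need I₂/I₀ = 0.232, so cos²(θ − 54°) = 0.232 / 0.3455 = 0.6715.
θ − 54° = arccos(√0.6715) = 35.0°, giving θ ≈ 54 + 35.0 = 89.0°.

θ ≈ 89°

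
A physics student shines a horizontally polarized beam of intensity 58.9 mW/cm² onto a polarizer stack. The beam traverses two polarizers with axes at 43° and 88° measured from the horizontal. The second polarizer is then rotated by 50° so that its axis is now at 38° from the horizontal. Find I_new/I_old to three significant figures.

Before rotation:
I₁ = I₀ cos²(43° − 0°) = I₀ cos²(43°) = 0.5349 I₀.
I₂ = I₁ cos²(88° − 43°) = 0.5349 I₀ · cos²(45°) = 0.2674 I₀.
After rotation:
I₁ = I₀ cos²(43° − 0°) = I₀ cos²(43°) = 0.5349 I₀.
I₂ = I₁ cos²(38° − 43°) = 0.5349 I₀ · cos²(5°) = 0.5308 I₀.
Ratio = 0.5308 / 0.2674 = 1.985.

I_new/I_old ≈ 1.98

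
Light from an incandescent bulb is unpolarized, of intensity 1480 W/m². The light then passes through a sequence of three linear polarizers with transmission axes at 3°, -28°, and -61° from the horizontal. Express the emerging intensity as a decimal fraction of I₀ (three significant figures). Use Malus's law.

Unpolarized light through the first polarizer → I₁ = 1480 W/m²/2 = 740 W/m², polarized at 3°.
I₂ = I₁ · cos²(31°) = 740 · 0.7347 = 543.7 W/m².
I₃ = I₂ · cos²(33°) = 543.7 · 0.7034 = 382.4 W/m².
Transmitted fraction = 0.2584.

I/I₀ ≈ 0.258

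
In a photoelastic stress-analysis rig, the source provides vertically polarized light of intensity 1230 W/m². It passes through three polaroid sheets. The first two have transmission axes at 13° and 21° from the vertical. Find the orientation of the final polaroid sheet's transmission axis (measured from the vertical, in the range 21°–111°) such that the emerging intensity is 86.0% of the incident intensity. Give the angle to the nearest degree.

θ ≈ 37°

By Malus's law, I₁ = I₀ cos²(13° − 0°) = I₀ cos²(13°) = 0.9494 I₀.
I₂ = I₁ cos²(21° − 13°) = 0.9494 I₀ · cos²(8°) = 0.931 I₀.
Need I₃/I₀ = 0.86, so cos²(θ − 21°) = 0.86 / 0.931 = 0.9237.
θ − 21° = arccos(√0.9237) = 16.0°, giving θ ≈ 21 + 16.0 = 37.0°.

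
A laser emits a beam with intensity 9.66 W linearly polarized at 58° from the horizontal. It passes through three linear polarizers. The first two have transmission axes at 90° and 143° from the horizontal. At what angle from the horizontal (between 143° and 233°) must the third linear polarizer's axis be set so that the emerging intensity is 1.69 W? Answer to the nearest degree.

θ ≈ 178°

I₁ = I₀ cos²(90° − 58°) = I₀ cos²(32°) = 0.7192 I₀.
I₂ = I₁ cos²(143° − 90°) = 0.7192 I₀ · cos²(53°) = 0.2605 I₀.
Target fraction: 1.69 / 9.66 W = 0.1749 of I₀.
Need I₃/I₀ = 0.1749, so cos²(θ − 143°) = 0.1749 / 0.2605 = 0.6716.
θ − 143° = arccos(√0.6716) = 35.0°, giving θ ≈ 143 + 35.0 = 178.0°.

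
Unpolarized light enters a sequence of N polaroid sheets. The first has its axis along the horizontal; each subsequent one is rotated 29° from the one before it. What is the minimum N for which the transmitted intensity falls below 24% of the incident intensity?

First polarizer halves the unpolarized light: factor 1/2.
Each further stage multiplies by cos²(29°) = 0.765.
After N polarizers: T = 0.5·0.765^(N−1). Require T < 0.24 ⇒ N−1 > ln(0.24/0.5)/ln(0.765) = 2.74, so N−1 ≥ 3 and N = 4.
Check: N=4 gives T = 0.2238 < 0.24; N=3 gives T = 0.2926.

N = 4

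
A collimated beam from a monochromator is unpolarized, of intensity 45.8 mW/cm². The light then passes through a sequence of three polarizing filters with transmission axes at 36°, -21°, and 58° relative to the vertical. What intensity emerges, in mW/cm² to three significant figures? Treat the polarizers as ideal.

I ≈ 0.247 mW/cm²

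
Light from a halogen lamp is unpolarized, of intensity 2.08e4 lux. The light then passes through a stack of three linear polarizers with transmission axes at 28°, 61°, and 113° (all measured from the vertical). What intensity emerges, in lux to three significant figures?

I ≈ 2770 lux

Unpolarized light through the first polarizer → I₁ = 2.08e4 lux/2 = 1.04e+04 lux, polarized at 28°.
I₂ = I₁ · cos²(33°) = 1.04e+04 · 0.7034 = 7315 lux.
I₃ = I₂ · cos²(52°) = 7315 · 0.379 = 2773 lux.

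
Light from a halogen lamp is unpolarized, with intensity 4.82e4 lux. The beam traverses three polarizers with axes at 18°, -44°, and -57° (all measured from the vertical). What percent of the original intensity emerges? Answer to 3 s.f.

Unpolarized light through the first polarizer → I₁ = 4.82e4 lux/2 = 2.41e+04 lux, polarized at 18°.
I₂ = I₁ · cos²(62°) = 2.41e+04 · 0.2204 = 5312 lux.
I₃ = I₂ · cos²(13°) = 5312 · 0.9494 = 5043 lux.
That is 10.46% of the incident intensity.

≈ 10.5%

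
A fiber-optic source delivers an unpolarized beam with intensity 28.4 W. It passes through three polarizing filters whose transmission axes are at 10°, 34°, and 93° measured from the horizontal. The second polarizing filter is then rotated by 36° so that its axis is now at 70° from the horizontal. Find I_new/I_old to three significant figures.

I_new/I_old ≈ 0.957

Before rotation:
Unpolarized light through the first polarizer → I₁ = ½ I₀, now polarized at 10°.
I₂ = I₁ cos²(34° − 10°) = 0.5 I₀ · cos²(24°) = 0.4173 I₀.
I₃ = I₂ cos²(93° − 34°) = 0.4173 I₀ · cos²(59°) = 0.1107 I₀.
After rotation:
Unpolarized light through the first polarizer → I₁ = ½ I₀, now polarized at 10°.
I₂ = I₁ cos²(70° − 10°) = 0.5 I₀ · cos²(60°) = 0.125 I₀.
I₃ = I₂ cos²(93° − 70°) = 0.125 I₀ · cos²(23°) = 0.1059 I₀.
Ratio = 0.1059 / 0.1107 = 0.9569.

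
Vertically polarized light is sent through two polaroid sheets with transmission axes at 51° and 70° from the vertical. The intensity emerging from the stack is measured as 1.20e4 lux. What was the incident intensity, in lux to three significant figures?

I₀ ≈ 3.39e4 lux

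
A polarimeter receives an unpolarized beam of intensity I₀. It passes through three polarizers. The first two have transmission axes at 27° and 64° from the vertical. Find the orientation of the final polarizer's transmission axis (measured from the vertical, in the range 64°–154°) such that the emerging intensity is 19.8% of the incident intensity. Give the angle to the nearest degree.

θ ≈ 102°

Unpolarized light through the first polarizer → I₁ = ½ I₀, now polarized at 27°.
I₂ = I₁ cos²(64° − 27°) = 0.5 I₀ · cos²(37°) = 0.3189 I₀.
Need I₃/I₀ = 0.198, so cos²(θ − 64°) = 0.198 / 0.3189 = 0.6209.
θ − 64° = arccos(√0.6209) = 38.0°, giving θ ≈ 64 + 38.0 = 102.0°.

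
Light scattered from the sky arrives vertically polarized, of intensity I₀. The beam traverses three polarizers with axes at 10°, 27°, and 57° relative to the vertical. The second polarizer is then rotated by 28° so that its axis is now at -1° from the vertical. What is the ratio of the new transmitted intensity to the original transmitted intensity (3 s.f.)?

I_new/I_old ≈ 0.395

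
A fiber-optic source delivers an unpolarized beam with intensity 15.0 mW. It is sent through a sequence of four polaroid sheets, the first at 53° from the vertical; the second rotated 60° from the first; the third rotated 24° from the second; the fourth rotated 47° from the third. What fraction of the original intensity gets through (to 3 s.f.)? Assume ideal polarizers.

I/I₀ ≈ 0.0485

Unpolarized light through the first polarizer → I₁ = 15.0 mW/2 = 7.5 mW, polarized at 53°.
I₂ = I₁ · cos²(60°) = 7.5 · 0.25 = 1.875 mW.
I₃ = I₂ · cos²(24°) = 1.875 · 0.8346 = 1.565 mW.
I₄ = I₃ · cos²(47°) = 1.565 · 0.4651 = 0.7278 mW.
Transmitted fraction = 0.04852.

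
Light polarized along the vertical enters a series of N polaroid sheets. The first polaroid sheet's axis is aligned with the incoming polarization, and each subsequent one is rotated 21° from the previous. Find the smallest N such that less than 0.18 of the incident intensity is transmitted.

First polarizer is aligned with the polarization: full transmission.
Each further stage multiplies by cos²(21°) = 0.8716.
After N polarizers: T = 0.8716^(N−1). Require T < 0.18 ⇒ N−1 > ln(0.18)/ln(0.8716) = 12.48, so N−1 ≥ 13 and N = 14.
Check: N=14 gives T = 0.1675 < 0.18; N=13 gives T = 0.1922.

N = 14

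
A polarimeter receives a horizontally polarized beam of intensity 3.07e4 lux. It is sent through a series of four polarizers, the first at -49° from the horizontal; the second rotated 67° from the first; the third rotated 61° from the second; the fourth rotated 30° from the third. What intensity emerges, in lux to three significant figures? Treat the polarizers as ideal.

I ≈ 356 lux

I₁ = 3.07e4 lux · cos²(49°) = 1.321e+04 lux.
I₂ = I₁ · cos²(67°) = 1.321e+04 · 0.1527 = 2017 lux.
I₃ = I₂ · cos²(61°) = 2017 · 0.235 = 474.2 lux.
I₄ = I₃ · cos²(30°) = 474.2 · 0.75 = 355.6 lux.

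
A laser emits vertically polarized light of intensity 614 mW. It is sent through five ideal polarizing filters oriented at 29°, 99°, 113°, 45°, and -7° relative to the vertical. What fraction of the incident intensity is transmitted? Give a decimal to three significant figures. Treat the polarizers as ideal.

I/I₀ ≈ 0.00448

I₁ = 614 mW · cos²(29°) = 469.7 mW.
I₂ = I₁ · cos²(70°) = 469.7 · 0.117 = 54.94 mW.
I₃ = I₂ · cos²(14°) = 54.94 · 0.9415 = 51.73 mW.
I₄ = I₃ · cos²(68°) = 51.73 · 0.1403 = 7.259 mW.
I₅ = I₄ · cos²(52°) = 7.259 · 0.379 = 2.751 mW.
Transmitted fraction = 0.004481.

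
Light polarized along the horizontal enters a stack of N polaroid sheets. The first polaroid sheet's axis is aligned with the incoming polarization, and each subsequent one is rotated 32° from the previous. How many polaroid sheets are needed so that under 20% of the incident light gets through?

First polarizer is aligned with the polarization: full transmission.
Each further stage multiplies by cos²(32°) = 0.7192.
After N polarizers: T = 0.7192^(N−1). Require T < 0.20 ⇒ N−1 > ln(0.20)/ln(0.7192) = 4.88, so N−1 ≥ 5 and N = 6.
Check: N=6 gives T = 0.1924 < 0.20; N=5 gives T = 0.2675.

N = 6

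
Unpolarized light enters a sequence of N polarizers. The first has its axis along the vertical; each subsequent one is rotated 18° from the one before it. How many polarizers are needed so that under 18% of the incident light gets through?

First polarizer halves the unpolarized light: factor 1/2.
Each further stage multiplies by cos²(18°) = 0.9045.
After N polarizers: T = 0.5·0.9045^(N−1). Require T < 0.18 ⇒ N−1 > ln(0.18/0.5)/ln(0.9045) = 10.18, so N−1 ≥ 11 and N = 12.
Check: N=12 gives T = 0.1658 < 0.18; N=11 gives T = 0.1833.

N = 12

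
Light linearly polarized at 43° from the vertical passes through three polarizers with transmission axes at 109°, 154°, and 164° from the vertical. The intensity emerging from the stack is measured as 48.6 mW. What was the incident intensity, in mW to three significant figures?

I₀ ≈ 606 mW

I₁ = I₀ cos²(109° − 43°) = I₀ cos²(66°) = 0.1654 I₀.
I₂ = I₁ cos²(154° − 109°) = 0.1654 I₀ · cos²(45°) = 0.08272 I₀.
I₃ = I₂ cos²(164° − 154°) = 0.08272 I₀ · cos²(10°) = 0.08022 I₀.
So 48.6 mW = 0.08022 I₀, giving I₀ = 48.6/0.08022 = 605.8 mW.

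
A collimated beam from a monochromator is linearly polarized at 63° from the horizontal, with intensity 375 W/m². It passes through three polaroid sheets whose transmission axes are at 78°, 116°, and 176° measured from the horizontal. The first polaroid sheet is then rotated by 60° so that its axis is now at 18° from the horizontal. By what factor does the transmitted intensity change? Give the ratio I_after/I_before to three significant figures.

Before rotation:
By Malus's law, I₁ = I₀ cos²(78° − 63°) = I₀ cos²(15°) = 0.933 I₀.
I₂ = I₁ cos²(116° − 78°) = 0.933 I₀ · cos²(38°) = 0.5794 I₀.
I₃ = I₂ cos²(176° − 116°) = 0.5794 I₀ · cos²(60°) = 0.1448 I₀.
After rotation:
I₁ = I₀ cos²(18° − 63°) = I₀ cos²(45°) = 0.5 I₀.
Angle between axes 1 and 2: 82°. I₂ = 0.5 I₀ · cos²(82°) = 0.009685 I₀.
I₃ = I₂ cos²(176° − 116°) = 0.009685 I₀ · cos²(60°) = 0.002421 I₀.
Ratio = 0.002421 / 0.1448 = 0.01672.

I_new/I_old ≈ 0.0167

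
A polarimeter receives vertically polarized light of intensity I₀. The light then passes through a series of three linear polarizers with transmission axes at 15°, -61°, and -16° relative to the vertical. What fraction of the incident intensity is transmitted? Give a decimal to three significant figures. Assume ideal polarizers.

≈ 0.0273 I₀

I₁ = I₀ cos²(15° − 0°) = I₀ cos²(15°) = 0.933 I₀.
I₂ = I₁ cos²(-61° − 15°) = 0.933 I₀ · cos²(76°) = 0.05461 I₀.
I₃ = I₂ cos²(-16° + 61°) = 0.05461 I₀ · cos²(45°) = 0.0273 I₀.
Transmitted fraction = 0.0273.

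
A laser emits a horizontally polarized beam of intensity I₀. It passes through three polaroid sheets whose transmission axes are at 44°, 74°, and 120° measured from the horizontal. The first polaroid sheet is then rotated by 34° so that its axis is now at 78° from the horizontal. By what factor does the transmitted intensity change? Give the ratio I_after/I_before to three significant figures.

I_new/I_old ≈ 0.111

Before rotation:
I₁ = I₀ cos²(44° − 0°) = I₀ cos²(44°) = 0.5174 I₀.
I₂ = I₁ cos²(74° − 44°) = 0.5174 I₀ · cos²(30°) = 0.3881 I₀.
I₃ = I₂ cos²(120° − 74°) = 0.3881 I₀ · cos²(46°) = 0.1873 I₀.
After rotation:
I₁ = I₀ cos²(78° − 0°) = I₀ cos²(78°) = 0.04323 I₀.
I₂ = I₁ cos²(74° − 78°) = 0.04323 I₀ · cos²(4°) = 0.04302 I₀.
I₃ = I₂ cos²(120° − 74°) = 0.04302 I₀ · cos²(46°) = 0.02076 I₀.
Ratio = 0.02076 / 0.1873 = 0.1108.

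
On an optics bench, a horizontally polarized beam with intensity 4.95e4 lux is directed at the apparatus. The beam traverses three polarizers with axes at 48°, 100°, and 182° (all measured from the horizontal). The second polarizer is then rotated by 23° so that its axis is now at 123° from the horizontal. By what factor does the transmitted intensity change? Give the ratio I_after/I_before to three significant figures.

Before rotation:
I₁ = I₀ cos²(48° − 0°) = I₀ cos²(48°) = 0.4477 I₀.
I₂ = I₁ cos²(100° − 48°) = 0.4477 I₀ · cos²(52°) = 0.1697 I₀.
I₃ = I₂ cos²(182° − 100°) = 0.1697 I₀ · cos²(82°) = 0.003287 I₀.
After rotation:
I₁ = I₀ cos²(48° − 0°) = I₀ cos²(48°) = 0.4477 I₀.
I₂ = I₁ cos²(123° − 48°) = 0.4477 I₀ · cos²(75°) = 0.02999 I₀.
I₃ = I₂ cos²(182° − 123°) = 0.02999 I₀ · cos²(59°) = 0.007956 I₀.
Ratio = 0.007956 / 0.003287 = 2.42.

I_new/I_old ≈ 2.42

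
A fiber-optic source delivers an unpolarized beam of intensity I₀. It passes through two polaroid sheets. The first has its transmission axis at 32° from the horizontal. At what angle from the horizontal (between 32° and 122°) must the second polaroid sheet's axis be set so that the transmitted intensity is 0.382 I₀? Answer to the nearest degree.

Unpolarized light through the first polarizer → I₁ = ½ I₀, now polarized at 32°.
Need I₂/I₀ = 0.382, so cos²(θ − 32°) = 0.382 / 0.5 = 0.764.
θ − 32° = arccos(√0.764) = 29.1°, giving θ ≈ 32 + 29.1 = 61.1°.

θ ≈ 61°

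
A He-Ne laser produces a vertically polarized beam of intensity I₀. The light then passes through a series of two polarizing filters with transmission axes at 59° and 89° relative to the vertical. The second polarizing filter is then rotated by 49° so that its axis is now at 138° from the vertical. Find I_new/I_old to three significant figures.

I_new/I_old ≈ 0.0485

Before rotation:
I₁ = I₀ cos²(59° − 0°) = I₀ cos²(59°) = 0.2653 I₀.
I₂ = I₁ cos²(89° − 59°) = 0.2653 I₀ · cos²(30°) = 0.1989 I₀.
After rotation:
I₁ = I₀ cos²(59° − 0°) = I₀ cos²(59°) = 0.2653 I₀.
I₂ = I₁ cos²(138° − 59°) = 0.2653 I₀ · cos²(79°) = 0.009658 I₀.
Ratio = 0.009658 / 0.1989 = 0.04854.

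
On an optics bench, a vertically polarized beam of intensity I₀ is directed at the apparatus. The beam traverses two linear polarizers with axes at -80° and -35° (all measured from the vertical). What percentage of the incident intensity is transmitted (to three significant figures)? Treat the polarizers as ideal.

≈ 1.51%

I₁ = I₀ cos²(-80° − 0°) = I₀ cos²(80°) = 0.03015 I₀.
I₂ = I₁ cos²(-35° + 80°) = 0.03015 I₀ · cos²(45°) = 0.01508 I₀.
That is 1.508% of the incident intensity.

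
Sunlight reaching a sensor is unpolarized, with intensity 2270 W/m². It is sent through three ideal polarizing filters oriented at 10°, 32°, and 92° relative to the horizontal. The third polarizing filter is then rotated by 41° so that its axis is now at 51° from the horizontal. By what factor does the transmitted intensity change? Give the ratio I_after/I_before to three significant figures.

I_new/I_old ≈ 3.58

Before rotation:
Unpolarized light through the first polarizer → I₁ = ½ I₀, now polarized at 10°.
I₂ = I₁ cos²(32° − 10°) = 0.5 I₀ · cos²(22°) = 0.4298 I₀.
I₃ = I₂ cos²(92° − 32°) = 0.4298 I₀ · cos²(60°) = 0.1075 I₀.
After rotation:
Unpolarized light through the first polarizer → I₁ = ½ I₀, now polarized at 10°.
I₂ = I₁ cos²(32° − 10°) = 0.5 I₀ · cos²(22°) = 0.4298 I₀.
I₃ = I₂ cos²(51° − 32°) = 0.4298 I₀ · cos²(19°) = 0.3843 I₀.
Ratio = 0.3843 / 0.1075 = 3.576.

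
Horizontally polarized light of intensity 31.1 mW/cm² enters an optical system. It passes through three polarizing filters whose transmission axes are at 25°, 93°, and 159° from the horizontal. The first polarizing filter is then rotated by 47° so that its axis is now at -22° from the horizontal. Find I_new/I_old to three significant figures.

Before rotation:
By Malus's law, I₁ = I₀ cos²(25° − 0°) = I₀ cos²(25°) = 0.8214 I₀.
I₂ = I₁ cos²(93° − 25°) = 0.8214 I₀ · cos²(68°) = 0.1153 I₀.
I₃ = I₂ cos²(159° − 93°) = 0.1153 I₀ · cos²(66°) = 0.01907 I₀.
After rotation:
I₁ = I₀ cos²(-22° − 0°) = I₀ cos²(22°) = 0.8597 I₀.
Angle between axes 1 and 2: 65°. I₂ = 0.8597 I₀ · cos²(65°) = 0.1535 I₀.
I₃ = I₂ cos²(159° − 93°) = 0.1535 I₀ · cos²(66°) = 0.0254 I₀.
Ratio = 0.0254 / 0.01907 = 1.332.

I_new/I_old ≈ 1.33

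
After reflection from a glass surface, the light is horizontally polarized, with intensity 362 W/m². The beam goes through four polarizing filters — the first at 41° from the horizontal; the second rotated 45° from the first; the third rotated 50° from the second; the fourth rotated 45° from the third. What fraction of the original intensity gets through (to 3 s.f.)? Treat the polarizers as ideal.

I/I₀ ≈ 0.0588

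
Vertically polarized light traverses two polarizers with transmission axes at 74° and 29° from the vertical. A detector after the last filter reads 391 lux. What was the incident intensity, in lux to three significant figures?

I₀ ≈ 1.03e4 lux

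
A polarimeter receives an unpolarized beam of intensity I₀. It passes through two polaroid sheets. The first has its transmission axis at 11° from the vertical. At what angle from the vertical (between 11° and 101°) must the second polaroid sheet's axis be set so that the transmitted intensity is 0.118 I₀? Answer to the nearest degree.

Unpolarized light through the first polarizer → I₁ = ½ I₀, now polarized at 11°.
Need I₂/I₀ = 0.118, so cos²(θ − 11°) = 0.118 / 0.5 = 0.236.
θ − 11° = arccos(√0.236) = 60.9°, giving θ ≈ 11 + 60.9 = 71.9°.

θ ≈ 72°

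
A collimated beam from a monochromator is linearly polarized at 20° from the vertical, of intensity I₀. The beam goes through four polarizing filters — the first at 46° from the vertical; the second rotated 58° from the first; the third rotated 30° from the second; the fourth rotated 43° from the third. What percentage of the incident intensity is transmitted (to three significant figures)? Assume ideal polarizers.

I₁ = I₀ cos²(46° − 20°) = I₀ cos²(26°) = 0.8078 I₀.
I₂ = I₁ cos²(58°) = 0.8078 · 0.2808 I₀ = 0.2269 I₀.
I₃ = I₂ cos²(30°) = 0.2269 · 0.75 I₀ = 0.1701 I₀.
I₄ = I₃ cos²(43°) = 0.1701 · 0.5349 I₀ = 0.091 I₀.
That is 9.1% of the incident intensity.

≈ 9.10%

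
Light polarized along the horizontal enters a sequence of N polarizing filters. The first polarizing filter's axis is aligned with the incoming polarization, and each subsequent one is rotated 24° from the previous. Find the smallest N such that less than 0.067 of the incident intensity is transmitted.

First polarizer is aligned with the polarization: full transmission.
Each further stage multiplies by cos²(24°) = 0.8346.
After N polarizers: T = 0.8346^(N−1). Require T < 0.067 ⇒ N−1 > ln(0.067)/ln(0.8346) = 14.95, so N−1 ≥ 15 and N = 16.
Check: N=16 gives T = 0.06636 < 0.067; N=15 gives T = 0.07951.

N = 16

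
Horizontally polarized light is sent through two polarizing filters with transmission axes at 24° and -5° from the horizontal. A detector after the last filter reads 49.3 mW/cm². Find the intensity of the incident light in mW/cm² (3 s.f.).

I₀ ≈ 77.2 mW/cm²

I₁ = I₀ cos²(24° − 0°) = I₀ cos²(24°) = 0.8346 I₀.
I₂ = I₁ cos²(-5° − 24°) = 0.8346 I₀ · cos²(29°) = 0.6384 I₀.
So 49.3 mW/cm² = 0.6384 I₀, giving I₀ = 49.3/0.6384 = 77.22 mW/cm².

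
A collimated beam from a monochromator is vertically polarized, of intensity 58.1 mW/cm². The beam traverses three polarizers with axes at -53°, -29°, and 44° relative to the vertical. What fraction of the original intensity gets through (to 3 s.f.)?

I/I₀ ≈ 0.0258

I₁ = 58.1 mW/cm² · cos²(53°) = 21.04 mW/cm².
I₂ = I₁ · cos²(24°) = 21.04 · 0.8346 = 17.56 mW/cm².
I₃ = I₂ · cos²(73°) = 17.56 · 0.08548 = 1.501 mW/cm².
Transmitted fraction = 0.02584.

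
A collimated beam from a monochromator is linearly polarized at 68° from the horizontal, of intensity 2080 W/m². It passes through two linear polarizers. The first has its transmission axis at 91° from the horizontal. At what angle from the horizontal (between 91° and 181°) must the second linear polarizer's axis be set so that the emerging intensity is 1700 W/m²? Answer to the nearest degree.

θ ≈ 102°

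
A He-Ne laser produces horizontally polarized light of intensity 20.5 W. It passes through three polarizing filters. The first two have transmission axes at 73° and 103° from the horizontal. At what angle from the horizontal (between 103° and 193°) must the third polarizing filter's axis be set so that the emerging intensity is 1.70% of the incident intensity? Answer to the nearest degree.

θ ≈ 162°

By Malus's law, I₁ = I₀ cos²(73° − 0°) = I₀ cos²(73°) = 0.08548 I₀.
I₂ = I₁ cos²(103° − 73°) = 0.08548 I₀ · cos²(30°) = 0.06411 I₀.
Need I₃/I₀ = 0.017, so cos²(θ − 103°) = 0.017 / 0.06411 = 0.2652.
θ − 103° = arccos(√0.2652) = 59.0°, giving θ ≈ 103 + 59.0 = 162.0°.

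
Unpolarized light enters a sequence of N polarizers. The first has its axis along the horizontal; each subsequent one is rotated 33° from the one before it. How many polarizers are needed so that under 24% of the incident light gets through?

First polarizer halves the unpolarized light: factor 1/2.
Each further stage multiplies by cos²(33°) = 0.7034.
After N polarizers: T = 0.5·0.7034^(N−1). Require T < 0.24 ⇒ N−1 > ln(0.24/0.5)/ln(0.7034) = 2.09, so N−1 ≥ 3 and N = 4.
Check: N=4 gives T = 0.174 < 0.24; N=3 gives T = 0.2474.

N = 4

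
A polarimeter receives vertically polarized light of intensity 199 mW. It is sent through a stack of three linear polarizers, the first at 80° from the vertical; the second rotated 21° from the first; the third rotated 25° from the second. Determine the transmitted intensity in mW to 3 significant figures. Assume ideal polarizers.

I ≈ 4.30 mW

I₁ = 199 mW · cos²(80°) = 6.001 mW.
I₂ = I₁ · cos²(21°) = 6.001 · 0.8716 = 5.23 mW.
I₃ = I₂ · cos²(25°) = 5.23 · 0.8214 = 4.296 mW.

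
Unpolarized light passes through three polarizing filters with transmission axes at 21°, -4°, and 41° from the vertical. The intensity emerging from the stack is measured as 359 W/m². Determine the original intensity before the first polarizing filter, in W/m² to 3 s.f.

Unpolarized light through the first polarizer → I₁ = ½ I₀, now polarized at 21°.
I₂ = I₁ cos²(-4° − 21°) = 0.5 I₀ · cos²(25°) = 0.4107 I₀.
I₃ = I₂ cos²(41° + 4°) = 0.4107 I₀ · cos²(45°) = 0.2053 I₀.
So 359 W/m² = 0.2053 I₀, giving I₀ = 359/0.2053 = 1748 W/m².

I₀ ≈ 1750 W/m²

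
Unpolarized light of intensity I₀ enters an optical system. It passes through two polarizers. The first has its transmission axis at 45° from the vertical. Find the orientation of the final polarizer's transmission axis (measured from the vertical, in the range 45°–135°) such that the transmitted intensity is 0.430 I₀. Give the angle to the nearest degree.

Unpolarized light through the first polarizer → I₁ = ½ I₀, now polarized at 45°.
Need I₂/I₀ = 0.43, so cos²(θ − 45°) = 0.43 / 0.5 = 0.86.
θ − 45° = arccos(√0.86) = 22.0°, giving θ ≈ 45 + 22.0 = 67.0°.

θ ≈ 67°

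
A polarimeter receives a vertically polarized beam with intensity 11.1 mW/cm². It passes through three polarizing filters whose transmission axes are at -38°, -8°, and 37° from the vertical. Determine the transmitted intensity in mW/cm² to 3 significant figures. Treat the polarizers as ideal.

I ≈ 2.58 mW/cm²

By Malus's law, I₁ = 11.1 mW/cm² · cos²(38°) = 6.893 mW/cm².
I₂ = I₁ · cos²(30°) = 6.893 · 0.75 = 5.169 mW/cm².
I₃ = I₂ · cos²(45°) = 5.169 · 0.5 = 2.585 mW/cm².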